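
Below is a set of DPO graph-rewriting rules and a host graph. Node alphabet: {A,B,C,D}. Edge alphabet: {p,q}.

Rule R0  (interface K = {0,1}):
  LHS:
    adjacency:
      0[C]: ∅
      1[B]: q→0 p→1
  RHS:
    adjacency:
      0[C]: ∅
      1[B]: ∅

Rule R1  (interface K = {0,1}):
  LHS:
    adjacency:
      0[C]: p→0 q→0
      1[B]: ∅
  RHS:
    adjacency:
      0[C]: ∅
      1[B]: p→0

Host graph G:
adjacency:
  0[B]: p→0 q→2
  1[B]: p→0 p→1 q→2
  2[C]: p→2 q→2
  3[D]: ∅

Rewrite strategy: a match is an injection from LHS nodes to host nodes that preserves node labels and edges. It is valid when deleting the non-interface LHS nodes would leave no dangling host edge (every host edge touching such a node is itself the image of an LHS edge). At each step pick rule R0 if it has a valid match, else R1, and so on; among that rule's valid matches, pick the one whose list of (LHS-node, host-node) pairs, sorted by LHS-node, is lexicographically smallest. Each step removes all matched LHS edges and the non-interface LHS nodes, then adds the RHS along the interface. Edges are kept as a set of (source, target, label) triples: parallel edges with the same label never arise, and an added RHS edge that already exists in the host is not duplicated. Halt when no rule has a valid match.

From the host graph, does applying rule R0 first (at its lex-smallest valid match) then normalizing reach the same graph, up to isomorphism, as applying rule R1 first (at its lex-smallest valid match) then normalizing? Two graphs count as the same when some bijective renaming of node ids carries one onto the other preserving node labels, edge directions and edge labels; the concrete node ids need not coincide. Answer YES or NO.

branch R0-first: apply at {0↦2, 1↦0} → |E|=5, then 2 more step(s) → NF |V|=4 |E|=2 V={0:B, 1:B, 2:C, 3:D} E=0-p->2 1-p->0
branch R1-first: apply at {0↦2, 1↦0} → |E|=6, then 2 more step(s) → NF |V|=4 |E|=2 V={0:B, 1:B, 2:C, 3:D} E=0-p->2 1-p->0
graphs isomorphic (equal up to label-preserving node renaming)

Answer: YES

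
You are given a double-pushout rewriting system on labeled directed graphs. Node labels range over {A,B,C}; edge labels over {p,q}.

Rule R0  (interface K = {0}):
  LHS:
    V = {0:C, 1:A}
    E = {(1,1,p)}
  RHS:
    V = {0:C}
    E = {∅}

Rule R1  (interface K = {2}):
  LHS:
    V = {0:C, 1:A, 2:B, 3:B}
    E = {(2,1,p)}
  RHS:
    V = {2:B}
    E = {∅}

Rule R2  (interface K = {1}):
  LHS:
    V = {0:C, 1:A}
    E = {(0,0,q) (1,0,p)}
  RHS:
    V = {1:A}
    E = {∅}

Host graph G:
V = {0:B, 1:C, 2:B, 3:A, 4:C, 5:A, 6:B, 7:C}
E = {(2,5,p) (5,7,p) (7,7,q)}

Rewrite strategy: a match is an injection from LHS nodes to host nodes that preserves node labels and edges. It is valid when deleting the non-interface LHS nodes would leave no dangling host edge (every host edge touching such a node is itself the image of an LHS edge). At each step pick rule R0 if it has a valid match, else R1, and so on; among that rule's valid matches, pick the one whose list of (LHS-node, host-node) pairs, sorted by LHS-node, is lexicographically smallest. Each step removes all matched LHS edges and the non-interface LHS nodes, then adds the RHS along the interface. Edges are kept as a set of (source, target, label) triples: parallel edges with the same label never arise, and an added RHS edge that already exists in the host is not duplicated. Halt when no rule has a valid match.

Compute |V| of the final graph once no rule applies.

start.  V:8 E:3  edges: 2-p->5 5-p->7 7-q->7
1. fire R2 via {0↦7, 1↦5}  →  V:7 E:1  edges: 2-p->5
2. fire R1 via {0↦1, 1↦5, 2↦2, 3↦0}  →  V:4 E:0  edges: ∅
final graph: no rule applies after step 2
NF nodes: {2:B, 3:A, 4:C, 6:B}

Answer: 4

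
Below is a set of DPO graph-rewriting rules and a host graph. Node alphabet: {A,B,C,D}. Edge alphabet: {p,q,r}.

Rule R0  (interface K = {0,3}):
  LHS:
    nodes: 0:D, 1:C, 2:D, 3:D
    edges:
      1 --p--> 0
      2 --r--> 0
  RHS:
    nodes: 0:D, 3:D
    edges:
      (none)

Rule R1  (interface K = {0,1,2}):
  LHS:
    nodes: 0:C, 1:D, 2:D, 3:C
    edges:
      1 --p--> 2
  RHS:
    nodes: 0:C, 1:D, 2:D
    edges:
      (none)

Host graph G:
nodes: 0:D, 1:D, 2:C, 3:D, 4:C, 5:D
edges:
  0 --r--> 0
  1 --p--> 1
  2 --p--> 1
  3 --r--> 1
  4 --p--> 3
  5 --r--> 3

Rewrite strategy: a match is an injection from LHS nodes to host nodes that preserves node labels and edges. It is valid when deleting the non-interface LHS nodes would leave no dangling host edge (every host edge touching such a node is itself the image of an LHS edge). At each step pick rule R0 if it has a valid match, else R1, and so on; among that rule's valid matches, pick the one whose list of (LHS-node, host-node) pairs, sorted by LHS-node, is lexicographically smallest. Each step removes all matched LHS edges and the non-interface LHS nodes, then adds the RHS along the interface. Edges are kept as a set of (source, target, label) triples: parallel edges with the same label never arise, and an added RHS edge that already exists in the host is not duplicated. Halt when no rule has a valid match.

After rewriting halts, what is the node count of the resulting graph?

initial: |V|=6 |E|=6  E = 0-r->0 1-p->1 2-p->1 3-r->1 4-p->3 5-r->3
step 1: apply R0 at {0↦3, 1↦4, 2↦5, 3↦0}  → |V|=4 |E|=4  E = 0-r->0 1-p->1 2-p->1 3-r->1
step 2: apply R0 at {0↦1, 1↦2, 2↦3, 3↦0}  → |V|=2 |E|=2  E = 0-r->0 1-p->1
final graph: no rule applies after step 2
NF nodes: {0:D, 1:D}

Answer: 2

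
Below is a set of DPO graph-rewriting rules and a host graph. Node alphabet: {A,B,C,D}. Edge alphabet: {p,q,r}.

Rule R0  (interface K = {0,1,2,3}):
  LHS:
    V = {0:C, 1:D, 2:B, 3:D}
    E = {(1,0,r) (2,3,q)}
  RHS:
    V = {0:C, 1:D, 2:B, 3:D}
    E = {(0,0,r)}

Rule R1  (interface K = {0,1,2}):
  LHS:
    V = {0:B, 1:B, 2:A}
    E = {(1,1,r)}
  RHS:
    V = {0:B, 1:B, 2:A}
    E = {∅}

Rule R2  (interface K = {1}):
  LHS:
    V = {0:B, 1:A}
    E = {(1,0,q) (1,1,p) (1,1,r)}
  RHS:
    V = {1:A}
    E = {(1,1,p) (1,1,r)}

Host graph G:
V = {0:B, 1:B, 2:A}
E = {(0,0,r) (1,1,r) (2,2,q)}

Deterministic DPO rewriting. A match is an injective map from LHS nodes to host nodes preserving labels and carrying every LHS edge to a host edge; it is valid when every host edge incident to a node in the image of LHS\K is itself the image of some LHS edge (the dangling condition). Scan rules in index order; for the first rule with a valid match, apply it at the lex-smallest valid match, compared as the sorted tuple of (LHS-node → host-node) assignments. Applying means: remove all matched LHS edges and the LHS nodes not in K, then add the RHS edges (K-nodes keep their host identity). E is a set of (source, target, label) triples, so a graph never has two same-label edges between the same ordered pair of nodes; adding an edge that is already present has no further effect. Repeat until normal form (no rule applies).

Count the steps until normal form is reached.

Answer: 2

Steps:
start.  V:3 E:3  edges: 0-r->0 1-r->1 2-q->2
1. fire R1 via {0↦0, 1↦1, 2↦2}  →  V:3 E:2  edges: 0-r->0 2-q->2
2. fire R1 via {0↦1, 1↦0, 2↦2}  →  V:3 E:1  edges: 2-q->2
normal form: no rule applies after step 2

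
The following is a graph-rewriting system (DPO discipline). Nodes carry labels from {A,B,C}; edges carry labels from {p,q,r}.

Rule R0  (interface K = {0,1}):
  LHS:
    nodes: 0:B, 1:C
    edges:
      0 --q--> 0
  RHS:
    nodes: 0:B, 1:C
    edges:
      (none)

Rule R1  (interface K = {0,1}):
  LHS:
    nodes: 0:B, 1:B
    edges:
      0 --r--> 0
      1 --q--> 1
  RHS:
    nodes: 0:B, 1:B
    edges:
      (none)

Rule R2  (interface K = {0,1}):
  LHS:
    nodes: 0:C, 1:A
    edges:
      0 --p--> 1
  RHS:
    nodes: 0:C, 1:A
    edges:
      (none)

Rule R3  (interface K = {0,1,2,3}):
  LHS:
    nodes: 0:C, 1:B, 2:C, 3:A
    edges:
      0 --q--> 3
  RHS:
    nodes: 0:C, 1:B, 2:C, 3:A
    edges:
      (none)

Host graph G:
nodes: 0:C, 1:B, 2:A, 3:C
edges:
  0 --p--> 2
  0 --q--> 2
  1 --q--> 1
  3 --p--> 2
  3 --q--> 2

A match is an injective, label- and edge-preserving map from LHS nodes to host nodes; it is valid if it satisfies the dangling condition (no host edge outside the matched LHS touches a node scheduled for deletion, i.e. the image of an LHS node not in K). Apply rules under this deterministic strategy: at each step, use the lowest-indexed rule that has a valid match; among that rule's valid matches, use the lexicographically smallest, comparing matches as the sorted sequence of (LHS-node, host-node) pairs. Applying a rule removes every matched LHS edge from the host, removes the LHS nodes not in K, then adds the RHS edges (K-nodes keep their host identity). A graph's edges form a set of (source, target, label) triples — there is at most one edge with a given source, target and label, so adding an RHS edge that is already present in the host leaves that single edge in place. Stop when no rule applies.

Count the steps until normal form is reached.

Answer: 5

Derivation:
[0] host  ⇒  4 nodes, 5 edges  {0-p->2 0-q->2 1-q->1 3-p->2 3-q->2}
[1] R0 @ {0↦1, 1↦0}  ⇒  4 nodes, 4 edges  {0-p->2 0-q->2 3-p->2 3-q->2}
[2] R2 @ {0↦0, 1↦2}  ⇒  4 nodes, 3 edges  {0-q->2 3-p->2 3-q->2}
[3] R2 @ {0↦3, 1↦2}  ⇒  4 nodes, 2 edges  {0-q->2 3-q->2}
[4] R3 @ {0↦0, 1↦1, 2↦3, 3↦2}  ⇒  4 nodes, 1 edges  {3-q->2}
[5] R3 @ {0↦3, 1↦1, 2↦0, 3↦2}  ⇒  4 nodes, 0 edges  {∅}
final graph: no rule applies after step 5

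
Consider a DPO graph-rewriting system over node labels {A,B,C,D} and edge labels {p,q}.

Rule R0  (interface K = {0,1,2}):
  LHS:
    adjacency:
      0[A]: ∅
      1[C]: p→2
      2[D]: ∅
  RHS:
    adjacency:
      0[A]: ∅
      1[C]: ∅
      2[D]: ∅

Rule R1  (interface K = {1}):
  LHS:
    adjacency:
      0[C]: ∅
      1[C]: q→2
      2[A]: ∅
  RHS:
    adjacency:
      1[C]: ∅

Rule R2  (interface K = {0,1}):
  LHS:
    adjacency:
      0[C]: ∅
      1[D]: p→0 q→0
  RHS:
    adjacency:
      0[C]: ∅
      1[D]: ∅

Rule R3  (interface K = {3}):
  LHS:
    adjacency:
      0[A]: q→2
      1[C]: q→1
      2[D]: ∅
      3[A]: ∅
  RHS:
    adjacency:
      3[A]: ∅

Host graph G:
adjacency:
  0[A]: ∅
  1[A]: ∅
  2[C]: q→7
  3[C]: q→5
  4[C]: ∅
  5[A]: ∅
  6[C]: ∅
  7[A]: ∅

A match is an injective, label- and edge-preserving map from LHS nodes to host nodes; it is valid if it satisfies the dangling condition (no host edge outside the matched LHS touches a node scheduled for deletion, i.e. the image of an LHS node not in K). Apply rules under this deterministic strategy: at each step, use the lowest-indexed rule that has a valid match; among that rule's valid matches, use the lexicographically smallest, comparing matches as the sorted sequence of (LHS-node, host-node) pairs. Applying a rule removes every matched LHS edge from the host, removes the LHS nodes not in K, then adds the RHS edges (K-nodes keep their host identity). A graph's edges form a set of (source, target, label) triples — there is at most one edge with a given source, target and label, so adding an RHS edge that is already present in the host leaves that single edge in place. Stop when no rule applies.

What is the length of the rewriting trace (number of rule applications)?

initial: |V|=8 |E|=2  E = 2-q->7 3-q->5
step 1: apply R1 at {0↦4, 1↦2, 2↦7}  → |V|=6 |E|=1  E = 3-q->5
step 2: apply R1 at {0↦2, 1↦3, 2↦5}  → |V|=4 |E|=0  E = ∅
normal form: no rule applies after step 2

Answer: 2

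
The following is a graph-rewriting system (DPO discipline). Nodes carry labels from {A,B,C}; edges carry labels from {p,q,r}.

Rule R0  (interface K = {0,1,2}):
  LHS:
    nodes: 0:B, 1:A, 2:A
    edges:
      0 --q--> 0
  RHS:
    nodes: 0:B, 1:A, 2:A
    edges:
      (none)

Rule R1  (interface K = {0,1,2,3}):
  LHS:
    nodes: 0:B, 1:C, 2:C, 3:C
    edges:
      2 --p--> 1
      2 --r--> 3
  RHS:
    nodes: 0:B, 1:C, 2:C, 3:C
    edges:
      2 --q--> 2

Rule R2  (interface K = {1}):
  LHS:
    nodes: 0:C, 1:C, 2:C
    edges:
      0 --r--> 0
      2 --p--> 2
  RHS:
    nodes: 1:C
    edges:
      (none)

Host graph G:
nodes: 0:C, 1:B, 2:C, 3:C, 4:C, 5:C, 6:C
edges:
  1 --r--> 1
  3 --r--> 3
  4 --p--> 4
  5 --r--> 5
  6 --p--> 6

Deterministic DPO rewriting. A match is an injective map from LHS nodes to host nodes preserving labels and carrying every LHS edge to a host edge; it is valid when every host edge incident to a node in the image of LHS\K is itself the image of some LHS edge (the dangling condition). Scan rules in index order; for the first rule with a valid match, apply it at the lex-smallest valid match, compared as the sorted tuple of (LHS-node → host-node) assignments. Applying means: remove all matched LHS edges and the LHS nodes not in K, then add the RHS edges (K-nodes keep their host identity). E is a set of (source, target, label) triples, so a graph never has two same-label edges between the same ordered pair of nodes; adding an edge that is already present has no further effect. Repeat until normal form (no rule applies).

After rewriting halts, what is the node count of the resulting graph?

[0] host  ⇒  7 nodes, 5 edges  {1-r->1 3-r->3 4-p->4 5-r->5 6-p->6}
[1] R2 @ {0↦3, 1↦0, 2↦4}  ⇒  5 nodes, 3 edges  {1-r->1 5-r->5 6-p->6}
[2] R2 @ {0↦5, 1↦0, 2↦6}  ⇒  3 nodes, 1 edges  {1-r->1}
halt: no rule applies after step 2
NF nodes: {0:C, 1:B, 2:C}

Answer: 3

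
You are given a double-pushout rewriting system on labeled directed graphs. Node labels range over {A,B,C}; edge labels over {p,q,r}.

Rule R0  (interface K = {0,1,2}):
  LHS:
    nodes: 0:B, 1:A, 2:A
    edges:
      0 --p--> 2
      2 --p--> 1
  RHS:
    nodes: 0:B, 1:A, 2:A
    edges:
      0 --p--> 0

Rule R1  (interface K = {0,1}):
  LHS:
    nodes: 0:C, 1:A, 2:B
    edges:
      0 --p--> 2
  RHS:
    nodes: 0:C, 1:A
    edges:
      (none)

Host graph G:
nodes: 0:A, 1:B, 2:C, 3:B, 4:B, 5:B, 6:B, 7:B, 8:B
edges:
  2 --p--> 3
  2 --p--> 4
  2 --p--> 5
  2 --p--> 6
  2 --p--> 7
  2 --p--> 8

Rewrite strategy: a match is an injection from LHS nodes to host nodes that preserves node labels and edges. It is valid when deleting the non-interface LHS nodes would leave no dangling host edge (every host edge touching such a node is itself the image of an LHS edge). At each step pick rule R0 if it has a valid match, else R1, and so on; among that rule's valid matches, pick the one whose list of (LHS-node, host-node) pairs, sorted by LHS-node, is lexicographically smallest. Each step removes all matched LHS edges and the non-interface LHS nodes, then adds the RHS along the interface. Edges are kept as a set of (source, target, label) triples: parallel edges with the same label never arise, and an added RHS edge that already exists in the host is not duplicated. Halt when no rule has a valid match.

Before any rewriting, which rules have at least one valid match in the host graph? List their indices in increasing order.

R0: no valid match — LHS pattern not found
R1: 6 valid matches — {0↦2, 1↦0, 2↦3}, {0↦2, 1↦0, 2↦4}, {0↦2, 1↦0, 2↦5} (+3 more)

Answer: [R1]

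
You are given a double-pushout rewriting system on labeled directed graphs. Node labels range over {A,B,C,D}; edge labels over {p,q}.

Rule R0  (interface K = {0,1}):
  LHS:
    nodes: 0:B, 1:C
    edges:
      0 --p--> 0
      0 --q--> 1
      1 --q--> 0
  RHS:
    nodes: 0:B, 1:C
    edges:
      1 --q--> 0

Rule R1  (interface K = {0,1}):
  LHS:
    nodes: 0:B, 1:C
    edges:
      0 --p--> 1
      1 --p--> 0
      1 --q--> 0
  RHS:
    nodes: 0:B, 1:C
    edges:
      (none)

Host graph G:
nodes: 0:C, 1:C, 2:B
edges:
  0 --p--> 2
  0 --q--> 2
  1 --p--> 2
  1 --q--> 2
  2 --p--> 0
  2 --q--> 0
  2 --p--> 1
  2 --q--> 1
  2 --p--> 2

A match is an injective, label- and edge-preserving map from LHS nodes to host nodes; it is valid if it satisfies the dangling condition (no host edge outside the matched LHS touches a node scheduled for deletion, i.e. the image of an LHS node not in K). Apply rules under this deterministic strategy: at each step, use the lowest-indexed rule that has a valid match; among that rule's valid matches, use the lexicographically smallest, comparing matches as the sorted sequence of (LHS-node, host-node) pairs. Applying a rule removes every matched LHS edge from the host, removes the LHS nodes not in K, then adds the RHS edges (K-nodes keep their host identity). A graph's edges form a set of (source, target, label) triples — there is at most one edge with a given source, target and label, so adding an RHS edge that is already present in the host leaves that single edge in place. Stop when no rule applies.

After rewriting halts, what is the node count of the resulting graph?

[0] host  ⇒  3 nodes, 9 edges  {0-p->2 0-q->2 1-p->2 1-q->2 2-p->0 2-q->0 2-p->1 2-q->1 2-p->2}
[1] R0 @ {0↦2, 1↦0}  ⇒  3 nodes, 7 edges  {0-p->2 0-q->2 1-p->2 1-q->2 2-p->0 2-p->1 2-q->1}
[2] R1 @ {0↦2, 1↦0}  ⇒  3 nodes, 4 edges  {1-p->2 1-q->2 2-p->1 2-q->1}
[3] R1 @ {0↦2, 1↦1}  ⇒  3 nodes, 1 edges  {2-q->1}
normal form: no rule applies after step 3
NF nodes: {0:C, 1:C, 2:B}

Answer: 3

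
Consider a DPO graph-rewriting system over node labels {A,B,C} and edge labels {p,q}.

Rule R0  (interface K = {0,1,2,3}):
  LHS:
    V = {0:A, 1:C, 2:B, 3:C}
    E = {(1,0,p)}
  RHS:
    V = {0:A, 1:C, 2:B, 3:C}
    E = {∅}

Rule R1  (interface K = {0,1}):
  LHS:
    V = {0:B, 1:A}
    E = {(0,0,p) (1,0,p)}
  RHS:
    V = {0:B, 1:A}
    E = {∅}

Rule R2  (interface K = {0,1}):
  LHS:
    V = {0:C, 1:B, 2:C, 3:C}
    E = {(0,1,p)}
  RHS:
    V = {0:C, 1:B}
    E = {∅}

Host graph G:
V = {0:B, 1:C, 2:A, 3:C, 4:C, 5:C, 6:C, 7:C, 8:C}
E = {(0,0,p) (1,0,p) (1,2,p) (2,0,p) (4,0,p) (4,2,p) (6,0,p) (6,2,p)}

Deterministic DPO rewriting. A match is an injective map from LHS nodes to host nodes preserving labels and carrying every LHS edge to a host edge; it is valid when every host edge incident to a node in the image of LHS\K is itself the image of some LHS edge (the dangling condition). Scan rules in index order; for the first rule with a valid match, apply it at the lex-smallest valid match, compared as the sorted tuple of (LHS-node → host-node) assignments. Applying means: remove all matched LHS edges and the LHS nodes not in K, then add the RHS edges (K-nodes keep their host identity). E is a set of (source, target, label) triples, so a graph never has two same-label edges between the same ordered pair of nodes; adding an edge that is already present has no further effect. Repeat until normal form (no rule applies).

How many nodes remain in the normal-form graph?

Answer: 3

Derivation:
[0] host  ⇒  9 nodes, 8 edges  {0-p->0 1-p->0 1-p->2 2-p->0 4-p->0 4-p->2 6-p->0 6-p->2}
[1] R0 @ {0↦2, 1↦1, 2↦0, 3↦3}  ⇒  9 nodes, 7 edges  {0-p->0 1-p->0 2-p->0 4-p->0 4-p->2 6-p->0 6-p->2}
[2] R0 @ {0↦2, 1↦4, 2↦0, 3↦1}  ⇒  9 nodes, 6 edges  {0-p->0 1-p->0 2-p->0 4-p->0 6-p->0 6-p->2}
[3] R0 @ {0↦2, 1↦6, 2↦0, 3↦1}  ⇒  9 nodes, 5 edges  {0-p->0 1-p->0 2-p->0 4-p->0 6-p->0}
[4] R1 @ {0↦0, 1↦2}  ⇒  9 nodes, 3 edges  {1-p->0 4-p->0 6-p->0}
[5] R2 @ {0↦1, 1↦0, 2↦3, 3↦5}  ⇒  7 nodes, 2 edges  {4-p->0 6-p->0}
[6] R2 @ {0↦4, 1↦0, 2↦1, 3↦7}  ⇒  5 nodes, 1 edges  {6-p->0}
[7] R2 @ {0↦6, 1↦0, 2↦4, 3↦8}  ⇒  3 nodes, 0 edges  {∅}
halt: no rule applies after step 7
NF nodes: {0:B, 2:A, 6:C}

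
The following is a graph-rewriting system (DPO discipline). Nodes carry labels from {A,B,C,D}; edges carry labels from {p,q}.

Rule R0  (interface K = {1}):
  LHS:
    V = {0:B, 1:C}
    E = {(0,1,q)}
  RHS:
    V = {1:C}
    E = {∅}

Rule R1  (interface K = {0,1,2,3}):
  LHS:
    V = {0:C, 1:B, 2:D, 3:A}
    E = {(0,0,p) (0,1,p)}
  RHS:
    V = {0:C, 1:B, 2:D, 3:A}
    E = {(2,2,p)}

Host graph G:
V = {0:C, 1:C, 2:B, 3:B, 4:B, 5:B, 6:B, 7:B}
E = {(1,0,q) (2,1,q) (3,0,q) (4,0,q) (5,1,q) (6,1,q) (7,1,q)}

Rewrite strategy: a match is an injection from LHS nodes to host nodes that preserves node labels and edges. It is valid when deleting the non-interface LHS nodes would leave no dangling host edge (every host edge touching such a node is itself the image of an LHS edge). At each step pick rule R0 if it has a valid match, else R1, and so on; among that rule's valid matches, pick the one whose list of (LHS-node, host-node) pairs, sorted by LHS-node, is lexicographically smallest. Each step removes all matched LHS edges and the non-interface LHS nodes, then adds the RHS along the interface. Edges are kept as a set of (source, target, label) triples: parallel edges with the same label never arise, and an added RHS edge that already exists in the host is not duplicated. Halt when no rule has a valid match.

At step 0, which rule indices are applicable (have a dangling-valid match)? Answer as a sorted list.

Answer: [R0]

Steps:
R0: 6 valid matches — {0↦2, 1↦1}, {0↦3, 1↦0}, {0↦4, 1↦0} (+3 more)
R1: no valid match — LHS pattern not found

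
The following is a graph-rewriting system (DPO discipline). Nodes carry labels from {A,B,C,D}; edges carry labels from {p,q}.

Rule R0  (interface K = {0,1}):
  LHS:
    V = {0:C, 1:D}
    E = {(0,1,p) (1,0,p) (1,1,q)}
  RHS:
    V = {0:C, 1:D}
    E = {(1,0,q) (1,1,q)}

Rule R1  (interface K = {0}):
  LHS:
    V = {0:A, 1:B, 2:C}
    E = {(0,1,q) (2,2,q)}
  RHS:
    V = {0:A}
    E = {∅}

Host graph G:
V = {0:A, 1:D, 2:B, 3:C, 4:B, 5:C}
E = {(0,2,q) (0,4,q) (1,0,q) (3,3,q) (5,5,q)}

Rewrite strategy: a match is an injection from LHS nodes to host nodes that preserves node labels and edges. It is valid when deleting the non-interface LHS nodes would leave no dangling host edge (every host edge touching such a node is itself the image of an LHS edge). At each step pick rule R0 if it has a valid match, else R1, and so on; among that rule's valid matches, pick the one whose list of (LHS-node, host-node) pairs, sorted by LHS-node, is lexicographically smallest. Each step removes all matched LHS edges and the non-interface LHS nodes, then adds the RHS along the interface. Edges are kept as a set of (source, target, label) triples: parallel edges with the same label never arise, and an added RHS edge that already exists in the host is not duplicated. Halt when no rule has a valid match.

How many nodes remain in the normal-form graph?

start.  V:6 E:5  edges: 0-q->2 0-q->4 1-q->0 3-q->3 5-q->5
1. fire R1 via {0↦0, 1↦2, 2↦3}  →  V:4 E:3  edges: 0-q->4 1-q->0 5-q->5
2. fire R1 via {0↦0, 1↦4, 2↦5}  →  V:2 E:1  edges: 1-q->0
halt: no rule applies after step 2
NF nodes: {0:A, 1:D}

Answer: 2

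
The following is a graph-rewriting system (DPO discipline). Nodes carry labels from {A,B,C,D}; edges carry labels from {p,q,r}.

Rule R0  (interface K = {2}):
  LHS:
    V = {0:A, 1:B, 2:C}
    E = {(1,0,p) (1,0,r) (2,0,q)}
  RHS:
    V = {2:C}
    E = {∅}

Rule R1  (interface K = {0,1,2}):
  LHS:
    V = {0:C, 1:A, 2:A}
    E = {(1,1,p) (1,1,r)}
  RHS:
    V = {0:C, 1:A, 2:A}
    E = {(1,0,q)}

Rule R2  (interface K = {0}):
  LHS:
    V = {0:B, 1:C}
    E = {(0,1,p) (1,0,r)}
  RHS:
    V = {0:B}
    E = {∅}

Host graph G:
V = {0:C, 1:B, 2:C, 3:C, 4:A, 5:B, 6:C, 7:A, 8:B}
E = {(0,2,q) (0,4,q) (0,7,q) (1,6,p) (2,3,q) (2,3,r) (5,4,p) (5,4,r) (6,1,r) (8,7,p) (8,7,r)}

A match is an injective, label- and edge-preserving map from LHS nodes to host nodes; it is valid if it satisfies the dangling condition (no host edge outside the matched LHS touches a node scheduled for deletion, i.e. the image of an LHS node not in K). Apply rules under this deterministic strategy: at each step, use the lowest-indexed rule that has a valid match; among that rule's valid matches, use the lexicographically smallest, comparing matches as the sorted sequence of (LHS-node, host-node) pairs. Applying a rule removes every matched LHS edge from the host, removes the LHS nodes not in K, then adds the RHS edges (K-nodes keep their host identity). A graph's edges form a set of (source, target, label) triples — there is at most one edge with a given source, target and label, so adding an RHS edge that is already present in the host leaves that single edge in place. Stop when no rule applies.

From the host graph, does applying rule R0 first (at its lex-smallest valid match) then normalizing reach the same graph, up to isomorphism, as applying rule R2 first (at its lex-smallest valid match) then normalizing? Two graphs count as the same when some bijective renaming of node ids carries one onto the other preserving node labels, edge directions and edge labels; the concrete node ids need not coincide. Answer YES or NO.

branch R0-first: apply at {0↦4, 1↦5, 2↦0} → |E|=8, then 2 more step(s) → NF |V|=4 |E|=3 V={0:C, 1:B, 2:C, 3:C} E=0-q->2 2-q->3 2-r->3
branch R2-first: apply at {0↦1, 1↦6} → |E|=9, then 2 more step(s) → NF |V|=4 |E|=3 V={0:C, 1:B, 2:C, 3:C} E=0-q->2 2-q->3 2-r->3
graphs isomorphic (equal up to label-preserving node renaming)

Answer: YES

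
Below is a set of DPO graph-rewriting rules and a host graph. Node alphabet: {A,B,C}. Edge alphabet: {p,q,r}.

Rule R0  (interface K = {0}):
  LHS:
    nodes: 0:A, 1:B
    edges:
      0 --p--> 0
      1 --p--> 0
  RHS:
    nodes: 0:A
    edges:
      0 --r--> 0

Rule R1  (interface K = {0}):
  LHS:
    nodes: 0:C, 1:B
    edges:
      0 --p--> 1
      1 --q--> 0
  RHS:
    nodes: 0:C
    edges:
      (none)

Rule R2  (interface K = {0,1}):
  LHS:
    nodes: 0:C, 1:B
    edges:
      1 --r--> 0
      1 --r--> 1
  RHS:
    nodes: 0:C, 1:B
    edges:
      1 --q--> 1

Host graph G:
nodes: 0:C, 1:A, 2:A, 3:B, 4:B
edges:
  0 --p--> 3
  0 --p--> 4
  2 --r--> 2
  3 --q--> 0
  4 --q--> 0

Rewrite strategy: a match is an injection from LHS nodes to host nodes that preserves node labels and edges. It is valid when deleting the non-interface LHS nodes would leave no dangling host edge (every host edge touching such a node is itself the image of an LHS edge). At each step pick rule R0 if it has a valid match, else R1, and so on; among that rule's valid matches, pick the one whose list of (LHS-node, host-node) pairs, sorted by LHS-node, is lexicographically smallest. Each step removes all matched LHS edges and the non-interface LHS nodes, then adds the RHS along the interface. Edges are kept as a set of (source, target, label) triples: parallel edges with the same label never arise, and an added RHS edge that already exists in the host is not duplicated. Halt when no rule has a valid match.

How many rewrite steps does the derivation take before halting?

Answer: 2

Steps:
initial: |V|=5 |E|=5  E = 0-p->3 0-p->4 2-r->2 3-q->0 4-q->0
step 1: apply R1 at {0↦0, 1↦3}  → |V|=4 |E|=3  E = 0-p->4 2-r->2 4-q->0
step 2: apply R1 at {0↦0, 1↦4}  → |V|=3 |E|=1  E = 2-r->2
normal form: no rule applies after step 2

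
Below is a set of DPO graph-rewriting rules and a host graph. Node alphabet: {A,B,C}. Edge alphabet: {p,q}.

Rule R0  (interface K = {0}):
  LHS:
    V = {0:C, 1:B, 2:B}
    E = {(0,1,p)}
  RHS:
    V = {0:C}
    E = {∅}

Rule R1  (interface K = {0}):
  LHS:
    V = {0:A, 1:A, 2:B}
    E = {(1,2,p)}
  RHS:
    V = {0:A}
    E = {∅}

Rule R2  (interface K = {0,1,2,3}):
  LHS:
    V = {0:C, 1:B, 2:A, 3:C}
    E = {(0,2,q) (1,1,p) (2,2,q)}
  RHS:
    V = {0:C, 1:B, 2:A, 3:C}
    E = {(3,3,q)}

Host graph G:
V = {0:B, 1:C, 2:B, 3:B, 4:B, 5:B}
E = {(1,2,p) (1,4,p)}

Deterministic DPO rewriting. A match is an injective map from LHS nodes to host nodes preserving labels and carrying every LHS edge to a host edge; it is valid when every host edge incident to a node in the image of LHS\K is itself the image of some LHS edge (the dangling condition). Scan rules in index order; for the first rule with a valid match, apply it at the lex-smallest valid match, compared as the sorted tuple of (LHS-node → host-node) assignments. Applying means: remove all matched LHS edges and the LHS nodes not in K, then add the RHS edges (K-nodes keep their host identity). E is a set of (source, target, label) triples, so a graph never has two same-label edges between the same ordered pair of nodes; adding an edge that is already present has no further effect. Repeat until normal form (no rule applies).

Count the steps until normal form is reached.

Answer: 2

Rewrite trace:
[0] host  ⇒  6 nodes, 2 edges  {1-p->2 1-p->4}
[1] R0 @ {0↦1, 1↦2, 2↦0}  ⇒  4 nodes, 1 edges  {1-p->4}
[2] R0 @ {0↦1, 1↦4, 2↦3}  ⇒  2 nodes, 0 edges  {∅}
halt: no rule applies after step 2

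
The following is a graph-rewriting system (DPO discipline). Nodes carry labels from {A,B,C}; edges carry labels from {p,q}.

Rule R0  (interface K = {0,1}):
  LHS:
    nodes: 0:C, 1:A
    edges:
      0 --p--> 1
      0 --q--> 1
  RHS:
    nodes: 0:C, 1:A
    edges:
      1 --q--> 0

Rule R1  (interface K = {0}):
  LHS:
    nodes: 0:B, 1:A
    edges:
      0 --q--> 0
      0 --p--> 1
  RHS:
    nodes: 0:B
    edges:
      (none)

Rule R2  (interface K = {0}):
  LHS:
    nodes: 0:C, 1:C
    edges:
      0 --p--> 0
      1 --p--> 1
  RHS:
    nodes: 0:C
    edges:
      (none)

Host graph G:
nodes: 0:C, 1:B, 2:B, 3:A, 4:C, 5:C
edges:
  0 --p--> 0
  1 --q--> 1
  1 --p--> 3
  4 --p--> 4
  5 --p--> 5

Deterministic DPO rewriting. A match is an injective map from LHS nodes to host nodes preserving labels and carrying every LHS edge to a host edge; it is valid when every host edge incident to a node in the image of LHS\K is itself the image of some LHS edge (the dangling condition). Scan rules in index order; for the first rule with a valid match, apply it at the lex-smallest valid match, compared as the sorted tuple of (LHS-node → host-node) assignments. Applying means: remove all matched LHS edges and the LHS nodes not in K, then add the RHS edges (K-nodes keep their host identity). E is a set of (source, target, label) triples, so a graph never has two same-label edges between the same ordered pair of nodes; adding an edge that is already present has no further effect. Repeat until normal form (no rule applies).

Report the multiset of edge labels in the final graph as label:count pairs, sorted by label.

initial: |V|=6 |E|=5  E = 0-p->0 1-q->1 1-p->3 4-p->4 5-p->5
step 1: apply R1 at {0↦1, 1↦3}  → |V|=5 |E|=3  E = 0-p->0 4-p->4 5-p->5
step 2: apply R2 at {0↦0, 1↦4}  → |V|=4 |E|=1  E = 5-p->5
normal form: no rule applies after step 2
NF edges: [(5, 5, 'p')]

Answer: p:1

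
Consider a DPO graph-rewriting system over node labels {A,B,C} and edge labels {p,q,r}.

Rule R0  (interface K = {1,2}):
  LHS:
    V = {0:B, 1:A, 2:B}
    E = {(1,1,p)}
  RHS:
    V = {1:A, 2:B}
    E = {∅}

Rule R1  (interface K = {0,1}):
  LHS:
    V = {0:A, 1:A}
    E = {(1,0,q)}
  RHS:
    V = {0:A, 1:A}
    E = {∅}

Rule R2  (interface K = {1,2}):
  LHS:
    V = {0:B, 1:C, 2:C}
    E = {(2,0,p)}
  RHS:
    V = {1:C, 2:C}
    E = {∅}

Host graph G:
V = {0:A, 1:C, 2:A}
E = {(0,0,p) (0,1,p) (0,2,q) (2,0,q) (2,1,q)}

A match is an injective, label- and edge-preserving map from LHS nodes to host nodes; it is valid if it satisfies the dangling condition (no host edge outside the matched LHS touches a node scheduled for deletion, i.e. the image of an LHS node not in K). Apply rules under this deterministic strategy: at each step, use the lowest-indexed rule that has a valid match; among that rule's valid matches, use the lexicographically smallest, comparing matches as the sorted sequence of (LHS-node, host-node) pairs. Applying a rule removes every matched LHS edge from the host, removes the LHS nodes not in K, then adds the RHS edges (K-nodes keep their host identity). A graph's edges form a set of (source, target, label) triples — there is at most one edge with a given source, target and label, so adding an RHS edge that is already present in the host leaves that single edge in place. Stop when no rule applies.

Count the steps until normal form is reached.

Answer: 2

Derivation:
[0] host  ⇒  3 nodes, 5 edges  {0-p->0 0-p->1 0-q->2 2-q->0 2-q->1}
[1] R1 @ {0↦0, 1↦2}  ⇒  3 nodes, 4 edges  {0-p->0 0-p->1 0-q->2 2-q->1}
[2] R1 @ {0↦2, 1↦0}  ⇒  3 nodes, 3 edges  {0-p->0 0-p->1 2-q->1}
halt: no rule applies after step 2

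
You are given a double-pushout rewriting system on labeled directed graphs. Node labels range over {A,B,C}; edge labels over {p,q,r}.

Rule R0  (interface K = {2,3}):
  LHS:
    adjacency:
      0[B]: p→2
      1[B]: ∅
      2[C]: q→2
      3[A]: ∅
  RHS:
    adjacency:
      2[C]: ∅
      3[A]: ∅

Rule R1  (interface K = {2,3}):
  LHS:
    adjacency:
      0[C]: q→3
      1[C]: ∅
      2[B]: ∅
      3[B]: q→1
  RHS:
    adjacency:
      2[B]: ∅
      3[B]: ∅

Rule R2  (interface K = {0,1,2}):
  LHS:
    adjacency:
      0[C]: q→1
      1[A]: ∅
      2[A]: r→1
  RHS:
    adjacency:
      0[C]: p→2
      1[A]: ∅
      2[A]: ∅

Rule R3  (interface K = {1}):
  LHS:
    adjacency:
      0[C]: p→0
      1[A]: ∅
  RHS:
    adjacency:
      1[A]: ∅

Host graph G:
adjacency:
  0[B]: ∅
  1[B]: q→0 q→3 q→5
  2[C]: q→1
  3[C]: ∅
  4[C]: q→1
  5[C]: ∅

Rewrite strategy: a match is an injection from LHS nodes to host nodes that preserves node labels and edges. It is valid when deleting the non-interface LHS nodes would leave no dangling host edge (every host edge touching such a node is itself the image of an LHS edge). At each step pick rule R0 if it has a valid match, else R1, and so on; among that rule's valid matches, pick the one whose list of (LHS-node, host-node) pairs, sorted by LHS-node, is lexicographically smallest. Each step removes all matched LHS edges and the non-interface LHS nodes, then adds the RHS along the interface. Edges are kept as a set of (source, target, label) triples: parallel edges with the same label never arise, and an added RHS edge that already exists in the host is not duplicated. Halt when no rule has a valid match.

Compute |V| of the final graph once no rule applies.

Answer: 2

Rewrite trace:
[0] host  ⇒  6 nodes, 5 edges  {1-q->0 1-q->3 1-q->5 2-q->1 4-q->1}
[1] R1 @ {0↦2, 1↦3, 2↦0, 3↦1}  ⇒  4 nodes, 3 edges  {1-q->0 1-q->5 4-q->1}
[2] R1 @ {0↦4, 1↦5, 2↦0, 3↦1}  ⇒  2 nodes, 1 edges  {1-q->0}
halt: no rule applies after step 2
NF nodes: {0:B, 1:B}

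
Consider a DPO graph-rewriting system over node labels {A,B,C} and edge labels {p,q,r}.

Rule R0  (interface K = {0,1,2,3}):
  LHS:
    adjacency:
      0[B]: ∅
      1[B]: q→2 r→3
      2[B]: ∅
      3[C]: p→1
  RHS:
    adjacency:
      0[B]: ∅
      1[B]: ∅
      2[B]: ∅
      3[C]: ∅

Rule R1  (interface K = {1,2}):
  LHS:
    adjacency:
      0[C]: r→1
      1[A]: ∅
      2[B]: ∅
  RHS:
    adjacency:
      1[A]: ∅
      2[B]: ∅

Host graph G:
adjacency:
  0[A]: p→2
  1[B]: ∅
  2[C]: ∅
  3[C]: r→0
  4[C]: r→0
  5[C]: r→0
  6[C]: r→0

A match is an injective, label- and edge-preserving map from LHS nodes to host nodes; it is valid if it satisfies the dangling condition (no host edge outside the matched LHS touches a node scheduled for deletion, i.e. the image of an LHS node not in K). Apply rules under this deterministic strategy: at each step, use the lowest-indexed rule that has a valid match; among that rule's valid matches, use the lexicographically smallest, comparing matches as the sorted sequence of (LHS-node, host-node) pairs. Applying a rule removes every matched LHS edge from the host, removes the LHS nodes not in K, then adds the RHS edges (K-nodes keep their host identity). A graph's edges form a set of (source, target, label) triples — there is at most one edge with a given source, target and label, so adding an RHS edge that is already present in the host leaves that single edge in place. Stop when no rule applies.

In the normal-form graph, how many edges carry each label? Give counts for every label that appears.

initial: |V|=7 |E|=5  E = 0-p->2 3-r->0 4-r->0 5-r->0 6-r->0
step 1: apply R1 at {0↦3, 1↦0, 2↦1}  → |V|=6 |E|=4  E = 0-p->2 4-r->0 5-r->0 6-r->0
step 2: apply R1 at {0↦4, 1↦0, 2↦1}  → |V|=5 |E|=3  E = 0-p->2 5-r->0 6-r->0
step 3: apply R1 at {0↦5, 1↦0, 2↦1}  → |V|=4 |E|=2  E = 0-p->2 6-r->0
step 4: apply R1 at {0↦6, 1↦0, 2↦1}  → |V|=3 |E|=1  E = 0-p->2
final graph: no rule applies after step 4
NF edges: [(0, 2, 'p')]

Answer: p:1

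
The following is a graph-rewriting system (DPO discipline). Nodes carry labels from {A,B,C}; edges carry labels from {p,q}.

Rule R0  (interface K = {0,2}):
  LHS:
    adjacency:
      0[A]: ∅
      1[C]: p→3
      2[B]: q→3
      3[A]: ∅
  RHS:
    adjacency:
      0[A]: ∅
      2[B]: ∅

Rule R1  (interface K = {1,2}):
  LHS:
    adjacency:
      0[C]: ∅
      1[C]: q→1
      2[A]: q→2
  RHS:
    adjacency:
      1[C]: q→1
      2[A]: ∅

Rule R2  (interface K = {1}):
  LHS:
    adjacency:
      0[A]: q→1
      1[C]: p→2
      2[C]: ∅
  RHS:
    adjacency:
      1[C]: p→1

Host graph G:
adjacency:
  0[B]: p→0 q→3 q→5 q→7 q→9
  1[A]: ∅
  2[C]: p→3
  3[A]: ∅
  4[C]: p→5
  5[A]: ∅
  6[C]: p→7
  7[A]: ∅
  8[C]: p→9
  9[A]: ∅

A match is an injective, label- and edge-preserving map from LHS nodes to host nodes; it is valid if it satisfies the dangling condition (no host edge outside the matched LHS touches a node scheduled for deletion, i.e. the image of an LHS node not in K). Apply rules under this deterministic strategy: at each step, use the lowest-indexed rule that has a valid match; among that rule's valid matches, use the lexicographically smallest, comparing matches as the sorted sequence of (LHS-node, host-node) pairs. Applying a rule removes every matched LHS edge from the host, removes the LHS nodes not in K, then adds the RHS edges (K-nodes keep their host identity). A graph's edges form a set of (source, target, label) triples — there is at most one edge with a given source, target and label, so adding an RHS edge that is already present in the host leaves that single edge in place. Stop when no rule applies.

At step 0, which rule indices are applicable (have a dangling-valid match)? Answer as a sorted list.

Answer: [R0]

Rewrite trace:
R0: 16 valid matches — {0↦1, 1↦2, 2↦0, 3↦3}, {0↦1, 1↦4, 2↦0, 3↦5}, {0↦1, 1↦6, 2↦0, 3↦7} (+13 more)
R1: no valid match — LHS pattern not found
R2: no valid match — LHS pattern not found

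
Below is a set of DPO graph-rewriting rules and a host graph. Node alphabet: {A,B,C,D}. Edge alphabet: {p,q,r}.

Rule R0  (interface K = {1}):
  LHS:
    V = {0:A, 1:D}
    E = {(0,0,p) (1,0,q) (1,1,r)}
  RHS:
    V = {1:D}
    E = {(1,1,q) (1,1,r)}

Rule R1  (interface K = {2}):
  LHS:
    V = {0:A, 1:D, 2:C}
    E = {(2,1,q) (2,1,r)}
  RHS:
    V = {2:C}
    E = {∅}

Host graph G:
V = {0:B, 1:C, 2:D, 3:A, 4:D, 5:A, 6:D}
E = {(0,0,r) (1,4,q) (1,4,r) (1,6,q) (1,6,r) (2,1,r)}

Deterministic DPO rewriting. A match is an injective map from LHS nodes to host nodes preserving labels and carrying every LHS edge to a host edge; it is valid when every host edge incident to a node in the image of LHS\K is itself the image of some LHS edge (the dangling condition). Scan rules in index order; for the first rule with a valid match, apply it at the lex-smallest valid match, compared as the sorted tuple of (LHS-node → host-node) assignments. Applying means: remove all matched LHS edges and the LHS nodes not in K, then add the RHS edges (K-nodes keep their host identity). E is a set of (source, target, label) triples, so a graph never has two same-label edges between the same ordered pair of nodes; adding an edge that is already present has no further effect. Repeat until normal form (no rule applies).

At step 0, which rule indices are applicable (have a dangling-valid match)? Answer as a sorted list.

Answer: [R1]

Rewrite trace:
R0: no valid match — LHS pattern not found
R1: 4 valid matches — {0↦3, 1↦4, 2↦1}, {0↦3, 1↦6, 2↦1}, {0↦5, 1↦4, 2↦1} (+1 more)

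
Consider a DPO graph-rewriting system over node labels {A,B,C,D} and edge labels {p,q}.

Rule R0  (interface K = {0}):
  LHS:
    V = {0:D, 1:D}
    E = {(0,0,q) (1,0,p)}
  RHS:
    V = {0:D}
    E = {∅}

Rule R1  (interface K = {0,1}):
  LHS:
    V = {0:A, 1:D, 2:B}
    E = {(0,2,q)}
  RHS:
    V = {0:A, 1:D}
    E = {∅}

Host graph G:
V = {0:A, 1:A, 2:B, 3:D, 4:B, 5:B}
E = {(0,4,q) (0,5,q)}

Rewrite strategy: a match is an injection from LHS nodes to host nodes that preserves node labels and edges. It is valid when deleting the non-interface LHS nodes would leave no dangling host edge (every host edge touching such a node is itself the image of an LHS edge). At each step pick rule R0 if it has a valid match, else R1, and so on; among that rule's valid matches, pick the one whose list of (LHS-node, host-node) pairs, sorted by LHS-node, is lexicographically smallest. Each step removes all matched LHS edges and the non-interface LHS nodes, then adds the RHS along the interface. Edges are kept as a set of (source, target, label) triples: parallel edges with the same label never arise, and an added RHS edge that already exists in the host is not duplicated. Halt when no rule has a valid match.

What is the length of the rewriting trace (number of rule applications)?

Answer: 2

Steps:
start.  V:6 E:2  edges: 0-q->4 0-q->5
1. fire R1 via {0↦0, 1↦3, 2↦4}  →  V:5 E:1  edges: 0-q->5
2. fire R1 via {0↦0, 1↦3, 2↦5}  →  V:4 E:0  edges: ∅
halt: no rule applies after step 2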